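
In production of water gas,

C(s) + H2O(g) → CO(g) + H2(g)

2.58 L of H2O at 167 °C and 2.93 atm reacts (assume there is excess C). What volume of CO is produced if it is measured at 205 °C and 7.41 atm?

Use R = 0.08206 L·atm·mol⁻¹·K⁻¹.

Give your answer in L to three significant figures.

n(H2O) = PV/RT = (2.93 × 2.58) / (0.08206 × 440.15) = 0.2093 mol
n(CO) = (1/1) × 0.2093 = 0.2093 mol
V = nRT/P = 0.2093 × 0.08206 × 478.15 / 7.41 = 1.108 L

1.11 L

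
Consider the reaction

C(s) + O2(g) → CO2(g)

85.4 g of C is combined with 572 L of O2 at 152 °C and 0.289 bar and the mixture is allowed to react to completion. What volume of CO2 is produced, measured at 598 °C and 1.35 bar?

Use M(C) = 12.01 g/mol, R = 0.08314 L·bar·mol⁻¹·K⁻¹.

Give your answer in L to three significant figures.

n(C) = 85.4 / 12.01 = 7.111 mol
n(O2) = PV/RT = (0.289 × 572) / (0.08314 × 425.15) = 4.677 mol
For 7.111 mol C, stoichiometry requires (1/1) × 7.111 = 7.111 mol O2; 4.677 mol is available, so O2 is limiting.
n(CO2) = (1/1) × 4.677 = 4.677 mol
V(CO2) = nRT/P = 4.677 × 0.08314 × 871.15 / 1.35 = 250.9 L

251 L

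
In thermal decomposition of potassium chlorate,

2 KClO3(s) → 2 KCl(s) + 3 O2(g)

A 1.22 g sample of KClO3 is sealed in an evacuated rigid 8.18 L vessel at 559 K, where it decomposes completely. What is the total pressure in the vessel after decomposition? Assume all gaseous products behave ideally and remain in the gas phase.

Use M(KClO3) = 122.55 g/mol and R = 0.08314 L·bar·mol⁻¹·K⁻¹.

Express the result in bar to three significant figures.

n(KClO3) = 1.22 / 122.55 = 0.009955 mol
n(gas produced) = (3/2) × 0.009955 = 0.01493 mol
P = nRT/V = 0.01493 × 0.08314 × 559 / 8.18 = 0.08483 bar

0.0848 bar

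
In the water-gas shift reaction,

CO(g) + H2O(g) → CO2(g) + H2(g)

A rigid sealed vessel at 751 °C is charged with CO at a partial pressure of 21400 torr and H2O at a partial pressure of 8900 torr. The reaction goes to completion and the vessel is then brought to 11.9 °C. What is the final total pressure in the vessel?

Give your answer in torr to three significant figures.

Because the vessel is rigid and T is held at 751 °C, work the stoichiometry in partial pressures (P_i = n_iRT/V).
P(H2O) required for 21400 torr of CO = (1/1) × 21400 = 21400 torr; available 8900 torr, so H2O is limiting.
P(CO) remaining = 21400 − (1/1) × 8900 = 12500 torr
P(gaseous products) = (1+1)/1 × 8900 = 17800 torr
P_total at 751 °C = 12500 + 17800 = 30300 torr
Scaling to 11.9 °C: P = 30300 × 285.05/1024.15 = 8433 torr

8430 torr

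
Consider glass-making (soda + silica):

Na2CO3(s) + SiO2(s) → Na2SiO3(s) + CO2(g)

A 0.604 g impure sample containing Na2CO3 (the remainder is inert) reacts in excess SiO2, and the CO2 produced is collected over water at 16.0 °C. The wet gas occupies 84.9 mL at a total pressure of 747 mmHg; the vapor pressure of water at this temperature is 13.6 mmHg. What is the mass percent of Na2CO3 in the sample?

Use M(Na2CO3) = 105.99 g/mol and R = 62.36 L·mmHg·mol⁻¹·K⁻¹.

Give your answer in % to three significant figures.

P(CO2) = 747 − 13.6 = 733.4 mmHg
n(CO2) = PV/RT = (733.4 × 0.08490) / (62.36 × 289.15) = 0.003453 mol
n(Na2CO3) = (1/1) × 0.003453 = 0.003453 mol
m(Na2CO3) = 0.003453 × 105.99 = 0.3660 g
%Na2CO3 = 0.3660 / 0.604 × 100 = 60.60%

60.6 %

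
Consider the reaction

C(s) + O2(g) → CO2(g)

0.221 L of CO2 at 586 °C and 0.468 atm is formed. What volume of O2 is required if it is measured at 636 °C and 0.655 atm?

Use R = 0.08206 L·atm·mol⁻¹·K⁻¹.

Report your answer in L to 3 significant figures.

n(CO2) = PV/RT = (0.468 × 0.221) / (0.08206 × 859.15) = 0.001467 mol
n(O2) = (1/1) × 0.001467 = 0.001467 mol
V = nRT/P = 0.001467 × 0.08206 × 909.15 / 0.655 = 0.1671 L

0.167 L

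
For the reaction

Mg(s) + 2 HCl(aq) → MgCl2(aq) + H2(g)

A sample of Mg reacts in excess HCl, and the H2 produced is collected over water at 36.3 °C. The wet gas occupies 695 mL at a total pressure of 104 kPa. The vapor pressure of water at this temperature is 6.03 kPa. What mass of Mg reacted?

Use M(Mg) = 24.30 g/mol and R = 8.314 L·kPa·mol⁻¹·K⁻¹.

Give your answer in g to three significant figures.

P(H2) = 104 − 6.03 = 97.97 kPa
n(H2) = PV/RT = (97.97 × 0.6950) / (8.314 × 309.45) = 0.02647 mol
n(Mg) = (1/1) × 0.02647 = 0.02647 mol
m(Mg) = 0.02647 × 24.30 = 0.6432 g

0.643 g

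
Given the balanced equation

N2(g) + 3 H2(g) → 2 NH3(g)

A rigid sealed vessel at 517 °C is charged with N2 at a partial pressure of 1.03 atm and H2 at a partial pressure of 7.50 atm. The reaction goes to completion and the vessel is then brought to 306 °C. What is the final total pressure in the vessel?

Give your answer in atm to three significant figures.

4.74 atm

Because the vessel is rigid and T is held at 517 °C, work the stoichiometry in partial pressures (P_i = n_iRT/V).
P(H2) required for 1.03 atm of N2 = (3/1) × 1.03 = 3.090 atm; available 7.50 atm, so N2 is limiting.
P(H2) remaining = 7.50 − (3/1) × 1.03 = 4.410 atm
P(gaseous products) = (2)/1 × 1.03 = 2.060 atm
P_total at 517 °C = 4.410 + 2.060 = 6.470 atm
Scaling to 306 °C: P = 6.470 × 579.15/790.15 = 4.742 atm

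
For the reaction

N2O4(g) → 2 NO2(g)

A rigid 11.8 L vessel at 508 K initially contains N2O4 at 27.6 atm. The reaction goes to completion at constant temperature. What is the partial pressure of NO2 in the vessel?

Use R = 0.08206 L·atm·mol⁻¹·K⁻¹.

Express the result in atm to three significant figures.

55.2 atm

n(N2O4)₀ = PV/RT = (27.6 × 11.8) / (0.08206 × 508) = 7.813 mol
n(NO2) = (2/1) × 7.813 = 15.63 mol
P(NO2) = nRT/V = 15.63 × 0.08206 × 508 / 11.8 = 55.22 atm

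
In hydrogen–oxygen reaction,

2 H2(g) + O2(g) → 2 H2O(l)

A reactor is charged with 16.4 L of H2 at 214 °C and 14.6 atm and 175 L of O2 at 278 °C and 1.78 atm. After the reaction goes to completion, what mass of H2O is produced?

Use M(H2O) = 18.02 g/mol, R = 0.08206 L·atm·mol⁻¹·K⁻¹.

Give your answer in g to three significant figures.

108 g

n(H2) = PV/RT = (14.6 × 16.4) / (0.08206 × 487.15) = 5.990 mol
n(O2) = PV/RT = (1.78 × 175) / (0.08206 × 551.15) = 6.887 mol
For 5.990 mol H2, stoichiometry requires (1/2) × 5.990 = 2.995 mol O2; 6.887 mol is available, so H2 is limiting.
n(H2O) = (2/2) × 5.990 = 5.990 mol
m(H2O) = 5.990 × 18.02 = 107.9 g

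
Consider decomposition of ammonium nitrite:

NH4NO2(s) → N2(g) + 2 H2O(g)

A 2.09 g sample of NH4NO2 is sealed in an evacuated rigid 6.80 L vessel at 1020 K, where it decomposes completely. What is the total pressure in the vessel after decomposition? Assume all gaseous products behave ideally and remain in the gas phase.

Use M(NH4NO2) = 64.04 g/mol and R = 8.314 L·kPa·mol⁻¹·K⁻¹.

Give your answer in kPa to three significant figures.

n(NH4NO2) = 2.09 / 64.04 = 0.03264 mol
n(gas produced) = (3/1) × 0.03264 = 0.09792 mol
P = nRT/V = 0.09792 × 8.314 × 1020 / 6.80 = 122.1 kPa

122 kPa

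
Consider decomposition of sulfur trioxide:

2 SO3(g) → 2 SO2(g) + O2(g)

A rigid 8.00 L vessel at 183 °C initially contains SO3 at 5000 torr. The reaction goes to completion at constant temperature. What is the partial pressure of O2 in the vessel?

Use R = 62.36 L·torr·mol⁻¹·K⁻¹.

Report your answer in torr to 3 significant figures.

n(SO3)₀ = PV/RT = (5000 × 8.00) / (62.36 × 456.15) = 1.406 mol
n(O2) = (1/2) × 1.406 = 0.7030 mol
P(O2) = nRT/V = 0.7030 × 62.36 × 456.15 / 8.00 = 2500 torr

2500 torr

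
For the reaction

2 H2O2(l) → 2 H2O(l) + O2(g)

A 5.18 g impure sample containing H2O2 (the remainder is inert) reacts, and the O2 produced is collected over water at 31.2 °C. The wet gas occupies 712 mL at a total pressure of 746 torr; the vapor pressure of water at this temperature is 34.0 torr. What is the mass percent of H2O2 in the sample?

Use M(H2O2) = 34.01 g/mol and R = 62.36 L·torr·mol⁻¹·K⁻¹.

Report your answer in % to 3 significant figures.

35.1 %

P(O2) = 746 − 34.0 = 712.0 torr
n(O2) = PV/RT = (712.0 × 0.7120) / (62.36 × 304.35) = 0.02671 mol
n(H2O2) = (2/1) × 0.02671 = 0.05342 mol
m(H2O2) = 0.05342 × 34.01 = 1.817 g
%H2O2 = 1.817 / 5.18 × 100 = 35.08%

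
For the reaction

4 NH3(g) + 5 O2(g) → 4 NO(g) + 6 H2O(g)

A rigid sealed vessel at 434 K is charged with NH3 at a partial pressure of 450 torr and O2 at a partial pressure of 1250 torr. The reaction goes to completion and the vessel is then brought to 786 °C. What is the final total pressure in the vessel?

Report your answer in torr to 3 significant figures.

4420 torr

At constant V, partial pressures at 434 K are proportional to moles, so apply stoichiometry directly to pressures.
P(O2) required for 450 torr of NH3 = (5/4) × 450 = 562.5 torr; available 1250 torr, so NH3 is limiting.
P(O2) remaining = 1250 − (5/4) × 450 = 687.5 torr
P(gaseous products) = (4+6)/4 × 450 = 1125 torr
P_total at 434 K = 687.5 + 1125 = 1812 torr
Scaling to 786 °C: P = 1812 × 1059.15/434 = 4422 torr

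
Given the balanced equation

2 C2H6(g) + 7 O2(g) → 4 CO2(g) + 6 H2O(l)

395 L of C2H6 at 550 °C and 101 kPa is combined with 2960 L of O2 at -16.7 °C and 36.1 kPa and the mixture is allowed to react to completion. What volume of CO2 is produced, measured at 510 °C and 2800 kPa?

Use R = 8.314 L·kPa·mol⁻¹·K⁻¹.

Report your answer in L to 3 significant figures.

27.1 L

n(C2H6) = PV/RT = (101 × 395) / (8.314 × 823.15) = 5.829 mol
n(O2) = PV/RT = (36.1 × 2960) / (8.314 × 256.45) = 50.12 mol
For 5.829 mol C2H6, stoichiometry requires (7/2) × 5.829 = 20.40 mol O2; 50.12 mol is available, so C2H6 is limiting.
n(CO2) = (4/2) × 5.829 = 11.66 mol
V(CO2) = nRT/P = 11.66 × 8.314 × 783.15 / 2800 = 27.11 L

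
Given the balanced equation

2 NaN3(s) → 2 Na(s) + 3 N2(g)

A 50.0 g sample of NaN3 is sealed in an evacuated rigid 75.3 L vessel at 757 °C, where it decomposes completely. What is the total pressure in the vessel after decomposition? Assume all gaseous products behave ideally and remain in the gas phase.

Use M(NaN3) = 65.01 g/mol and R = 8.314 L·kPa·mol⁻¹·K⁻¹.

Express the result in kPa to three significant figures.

131 kPa

n(NaN3) = 50.0 / 65.01 = 0.7691 mol
n(gas produced) = (3/2) × 0.7691 = 1.154 mol
P = nRT/V = 1.154 × 8.314 × 1030.15 / 75.3 = 131.3 kPa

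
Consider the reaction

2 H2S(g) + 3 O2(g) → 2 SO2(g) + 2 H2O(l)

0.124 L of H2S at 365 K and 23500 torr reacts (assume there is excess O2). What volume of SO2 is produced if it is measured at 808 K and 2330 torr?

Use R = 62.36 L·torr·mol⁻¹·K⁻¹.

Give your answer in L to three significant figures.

n(H2S) = PV/RT = (23500 × 0.124) / (62.36 × 365) = 0.1280 mol
n(SO2) = (2/2) × 0.1280 = 0.1280 mol
V = nRT/P = 0.1280 × 62.36 × 808 / 2330 = 2.768 L

2.77 L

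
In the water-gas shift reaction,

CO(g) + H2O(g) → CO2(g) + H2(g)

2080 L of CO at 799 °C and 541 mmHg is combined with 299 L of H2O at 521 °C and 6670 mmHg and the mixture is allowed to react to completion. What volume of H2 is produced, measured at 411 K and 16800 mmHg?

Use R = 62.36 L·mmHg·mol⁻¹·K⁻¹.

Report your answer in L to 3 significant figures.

25.7 L

n(CO) = PV/RT = (541 × 2080) / (62.36 × 1072.15) = 16.83 mol
n(H2O) = PV/RT = (6670 × 299) / (62.36 × 794.15) = 40.27 mol
For 16.83 mol CO, stoichiometry requires (1/1) × 16.83 = 16.83 mol H2O; 40.27 mol is available, so CO is limiting.
n(H2) = (1/1) × 16.83 = 16.83 mol
V(H2) = nRT/P = 16.83 × 62.36 × 411 / 16800 = 25.68 L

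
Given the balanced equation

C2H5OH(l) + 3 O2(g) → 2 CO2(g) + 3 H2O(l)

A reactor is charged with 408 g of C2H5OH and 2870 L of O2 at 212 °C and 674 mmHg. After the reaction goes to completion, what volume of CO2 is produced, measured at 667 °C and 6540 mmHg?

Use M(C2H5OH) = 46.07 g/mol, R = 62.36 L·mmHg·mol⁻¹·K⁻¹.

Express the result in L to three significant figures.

159 L

n(C2H5OH) = 408 / 46.07 = 8.856 mol
n(O2) = PV/RT = (674 × 2870) / (62.36 × 485.15) = 63.94 mol
For 8.856 mol C2H5OH, stoichiometry requires (3/1) × 8.856 = 26.57 mol O2; 63.94 mol is available, so C2H5OH is limiting.
n(CO2) = (2/1) × 8.856 = 17.71 mol
V(CO2) = nRT/P = 17.71 × 62.36 × 940.15 / 6540 = 158.8 L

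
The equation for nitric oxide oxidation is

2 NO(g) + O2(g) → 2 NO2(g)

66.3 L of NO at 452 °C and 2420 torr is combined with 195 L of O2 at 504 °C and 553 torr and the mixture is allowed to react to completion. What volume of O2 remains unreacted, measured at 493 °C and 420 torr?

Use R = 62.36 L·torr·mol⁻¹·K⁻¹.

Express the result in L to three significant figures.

n(NO) = PV/RT = (2420 × 66.3) / (62.36 × 725.15) = 3.548 mol
n(O2) = PV/RT = (553 × 195) / (62.36 × 777.15) = 2.225 mol
For 3.548 mol NO, stoichiometry requires (1/2) × 3.548 = 1.774 mol O2; 2.225 mol is available, so NO is limiting.
n(O2) consumed = (1/2) × 3.548 = 1.774 mol; remaining = 2.225 − 1.774 = 0.4510 mol
V(O2) = nRT/P = 0.4510 × 62.36 × 766.15 / 420 = 51.30 L

51.3 L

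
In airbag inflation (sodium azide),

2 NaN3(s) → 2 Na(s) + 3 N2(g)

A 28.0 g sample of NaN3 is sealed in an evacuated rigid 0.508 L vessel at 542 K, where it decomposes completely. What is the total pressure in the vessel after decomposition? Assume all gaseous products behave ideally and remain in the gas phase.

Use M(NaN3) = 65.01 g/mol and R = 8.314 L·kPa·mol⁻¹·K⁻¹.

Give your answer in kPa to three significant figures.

n(NaN3) = 28.0 / 65.01 = 0.4307 mol
n(gas produced) = (3/2) × 0.4307 = 0.6461 mol
P = nRT/V = 0.6461 × 8.314 × 542 / 0.508 = 5731 kPa

5730 kPa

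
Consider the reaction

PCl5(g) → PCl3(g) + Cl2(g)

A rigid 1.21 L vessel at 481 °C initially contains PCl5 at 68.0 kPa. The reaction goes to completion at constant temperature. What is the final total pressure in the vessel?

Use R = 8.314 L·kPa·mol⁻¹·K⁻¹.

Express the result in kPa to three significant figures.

136 kPa

At constant T and V, P ∝ n(gas): 1 mol gas → 2 mol gas.
P_final = (2/1) × 68.0 = 136.0 kPa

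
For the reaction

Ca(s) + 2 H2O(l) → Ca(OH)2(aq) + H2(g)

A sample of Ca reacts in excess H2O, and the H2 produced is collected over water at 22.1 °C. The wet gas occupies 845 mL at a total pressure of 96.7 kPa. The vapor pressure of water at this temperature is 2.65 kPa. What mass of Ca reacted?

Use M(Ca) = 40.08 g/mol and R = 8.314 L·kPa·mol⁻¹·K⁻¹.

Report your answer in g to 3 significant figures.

1.30 g

P(H2) = 96.7 − 2.65 = 94.05 kPa
n(H2) = PV/RT = (94.05 × 0.8450) / (8.314 × 295.25) = 0.03238 mol
n(Ca) = (1/1) × 0.03238 = 0.03238 mol
m(Ca) = 0.03238 × 40.08 = 1.298 g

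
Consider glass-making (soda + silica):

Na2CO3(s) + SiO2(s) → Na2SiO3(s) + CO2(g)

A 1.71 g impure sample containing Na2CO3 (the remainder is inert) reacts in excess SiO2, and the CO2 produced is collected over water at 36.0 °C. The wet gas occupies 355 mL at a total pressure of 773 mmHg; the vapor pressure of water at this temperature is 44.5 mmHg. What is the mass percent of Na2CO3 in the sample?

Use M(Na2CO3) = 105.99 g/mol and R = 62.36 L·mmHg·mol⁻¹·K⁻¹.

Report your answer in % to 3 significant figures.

P(CO2) = 773 − 44.5 = 728.5 mmHg
n(CO2) = PV/RT = (728.5 × 0.3550) / (62.36 × 309.15) = 0.01341 mol
n(Na2CO3) = (1/1) × 0.01341 = 0.01341 mol
m(Na2CO3) = 0.01341 × 105.99 = 1.421 g
%Na2CO3 = 1.421 / 1.71 × 100 = 83.10%

83.1 %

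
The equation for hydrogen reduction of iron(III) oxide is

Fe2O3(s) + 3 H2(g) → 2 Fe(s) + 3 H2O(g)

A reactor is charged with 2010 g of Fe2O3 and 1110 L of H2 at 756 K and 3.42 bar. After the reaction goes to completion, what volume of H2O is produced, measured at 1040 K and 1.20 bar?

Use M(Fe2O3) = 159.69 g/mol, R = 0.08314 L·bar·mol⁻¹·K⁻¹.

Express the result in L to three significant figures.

2720 L

n(Fe2O3) = 2010 / 159.69 = 12.59 mol
n(H2) = PV/RT = (3.42 × 1110) / (0.08314 × 756) = 60.40 mol
For 12.59 mol Fe2O3, stoichiometry requires (3/1) × 12.59 = 37.77 mol H2; 60.40 mol is available, so Fe2O3 is limiting.
n(H2O) = (3/1) × 12.59 = 37.77 mol
V(H2O) = nRT/P = 37.77 × 0.08314 × 1040 / 1.20 = 2722 L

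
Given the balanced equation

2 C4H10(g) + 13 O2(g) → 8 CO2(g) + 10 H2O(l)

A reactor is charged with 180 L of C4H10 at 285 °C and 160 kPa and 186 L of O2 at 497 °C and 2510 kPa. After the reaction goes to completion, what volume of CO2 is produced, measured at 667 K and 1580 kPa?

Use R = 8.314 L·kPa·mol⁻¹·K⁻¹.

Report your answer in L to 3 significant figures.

n(C4H10) = PV/RT = (160 × 180) / (8.314 × 558.15) = 6.206 mol
n(O2) = PV/RT = (2510 × 186) / (8.314 × 770.15) = 72.91 mol
For 6.206 mol C4H10, stoichiometry requires (13/2) × 6.206 = 40.34 mol O2; 72.91 mol is available, so C4H10 is limiting.
n(CO2) = (8/2) × 6.206 = 24.82 mol
V(CO2) = nRT/P = 24.82 × 8.314 × 667 / 1580 = 87.11 L

87.1 L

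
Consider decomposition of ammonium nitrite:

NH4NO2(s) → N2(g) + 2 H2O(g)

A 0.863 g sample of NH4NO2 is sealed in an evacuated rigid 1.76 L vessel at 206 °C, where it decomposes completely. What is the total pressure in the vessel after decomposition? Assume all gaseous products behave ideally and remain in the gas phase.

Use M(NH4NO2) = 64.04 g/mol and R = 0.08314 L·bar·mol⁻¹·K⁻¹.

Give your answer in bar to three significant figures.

n(NH4NO2) = 0.863 / 64.04 = 0.01348 mol
n(gas produced) = (3/1) × 0.01348 = 0.04044 mol
P = nRT/V = 0.04044 × 0.08314 × 479.15 / 1.76 = 0.9153 bar

0.915 bar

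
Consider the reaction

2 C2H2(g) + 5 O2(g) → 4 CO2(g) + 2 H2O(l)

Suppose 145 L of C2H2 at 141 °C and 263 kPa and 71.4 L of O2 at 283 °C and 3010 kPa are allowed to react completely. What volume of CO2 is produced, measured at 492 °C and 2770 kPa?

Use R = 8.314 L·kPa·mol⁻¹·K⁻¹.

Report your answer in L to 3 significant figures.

n(C2H2) = PV/RT = (263 × 145) / (8.314 × 414.15) = 11.08 mol
n(O2) = PV/RT = (3010 × 71.4) / (8.314 × 556.15) = 46.48 mol
For 11.08 mol C2H2, stoichiometry requires (5/2) × 11.08 = 27.70 mol O2; 46.48 mol is available, so C2H2 is limiting.
n(CO2) = (4/2) × 11.08 = 22.16 mol
V(CO2) = nRT/P = 22.16 × 8.314 × 765.15 / 2770 = 50.89 L

50.9 L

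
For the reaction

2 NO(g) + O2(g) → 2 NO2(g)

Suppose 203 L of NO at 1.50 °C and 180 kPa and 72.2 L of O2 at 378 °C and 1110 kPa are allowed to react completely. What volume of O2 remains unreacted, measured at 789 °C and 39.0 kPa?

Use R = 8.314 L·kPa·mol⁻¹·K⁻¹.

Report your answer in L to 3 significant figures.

n(NO) = PV/RT = (180 × 203) / (8.314 × 274.65) = 16.00 mol
n(O2) = PV/RT = (1110 × 72.2) / (8.314 × 651.15) = 14.80 mol
For 16.00 mol NO, stoichiometry requires (1/2) × 16.00 = 8.000 mol O2; 14.80 mol is available, so NO is limiting.
n(O2) consumed = (1/2) × 16.00 = 8.000 mol; remaining = 14.80 − 8.000 = 6.800 mol
V(O2) = nRT/P = 6.800 × 8.314 × 1062.15 / 39.0 = 1540 L

1540 L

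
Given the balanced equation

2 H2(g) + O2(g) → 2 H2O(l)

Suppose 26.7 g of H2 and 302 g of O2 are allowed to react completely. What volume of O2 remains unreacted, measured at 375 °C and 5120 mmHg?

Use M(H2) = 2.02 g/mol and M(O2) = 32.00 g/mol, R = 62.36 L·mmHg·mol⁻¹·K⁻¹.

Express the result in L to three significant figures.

n(H2) = 26.7 / 2.02 = 13.22 mol
n(O2) = 302 / 32.00 = 9.438 mol
For 13.22 mol H2, stoichiometry requires (1/2) × 13.22 = 6.610 mol O2; 9.438 mol is available, so H2 is limiting.
n(O2) consumed = (1/2) × 13.22 = 6.610 mol; remaining = 9.438 − 6.610 = 2.828 mol
V(O2) = nRT/P = 2.828 × 62.36 × 648.15 / 5120 = 22.32 L

22.3 L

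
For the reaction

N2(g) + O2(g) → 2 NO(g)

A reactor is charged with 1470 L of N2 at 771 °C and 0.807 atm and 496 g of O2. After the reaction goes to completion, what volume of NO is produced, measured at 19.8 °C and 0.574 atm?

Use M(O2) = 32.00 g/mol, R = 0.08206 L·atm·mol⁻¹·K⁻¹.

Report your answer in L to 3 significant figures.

n(N2) = PV/RT = (0.807 × 1470) / (0.08206 × 1044.15) = 13.85 mol
n(O2) = 496 / 32.00 = 15.50 mol
For 13.85 mol N2, stoichiometry requires (1/1) × 13.85 = 13.85 mol O2; 15.50 mol is available, so N2 is limiting.
n(NO) = (2/1) × 13.85 = 27.70 mol
V(NO) = nRT/P = 27.70 × 0.08206 × 292.95 / 0.574 = 1160 L

1160 L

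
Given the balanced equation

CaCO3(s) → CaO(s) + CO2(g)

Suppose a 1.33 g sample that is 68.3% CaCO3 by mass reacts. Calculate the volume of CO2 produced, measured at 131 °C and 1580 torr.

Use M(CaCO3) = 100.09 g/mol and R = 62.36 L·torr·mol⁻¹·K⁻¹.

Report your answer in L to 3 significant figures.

mass of CaCO3 = 1.33 × 68.3/100 = 0.9084 g
n(CaCO3) = 0.9084 / 100.09 = 0.009076 mol
n(CO2) = (1/1) × 0.009076 = 0.009076 mol
V = nRT/P = 0.009076 × 62.36 × 404.15 / 1580 = 0.1448 L

0.145 L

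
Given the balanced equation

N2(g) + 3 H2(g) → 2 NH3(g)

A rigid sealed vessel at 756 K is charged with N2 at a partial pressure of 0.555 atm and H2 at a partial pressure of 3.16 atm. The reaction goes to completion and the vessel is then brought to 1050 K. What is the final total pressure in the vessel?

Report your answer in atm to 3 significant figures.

With V and T fixed, P_i ∝ n_i, so the mole ratios apply directly to partial pressures at 756 K.
P(H2) required for 0.555 atm of N2 = (3/1) × 0.555 = 1.665 atm; available 3.16 atm, so N2 is limiting.
P(H2) remaining = 3.16 − (3/1) × 0.555 = 1.495 atm
P(gaseous products) = (2)/1 × 0.555 = 1.110 atm
P_total at 756 K = 1.495 + 1.110 = 2.605 atm
Scaling to 1050 K: P = 2.605 × 1050/756 = 3.618 atm

3.62 atm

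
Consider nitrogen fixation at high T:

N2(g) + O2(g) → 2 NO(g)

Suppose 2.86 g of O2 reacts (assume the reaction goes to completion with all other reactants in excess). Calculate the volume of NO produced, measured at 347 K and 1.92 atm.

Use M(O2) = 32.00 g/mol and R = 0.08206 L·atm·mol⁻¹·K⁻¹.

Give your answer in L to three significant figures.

2.65 L

n(O2) = 2.860 / 32.00 = 0.08937 mol
n(NO) = (2/1) × 0.08937 = 0.1787 mol
V = nRT/P = 0.1787 × 0.08206 × 347 / 1.92 = 2.650 L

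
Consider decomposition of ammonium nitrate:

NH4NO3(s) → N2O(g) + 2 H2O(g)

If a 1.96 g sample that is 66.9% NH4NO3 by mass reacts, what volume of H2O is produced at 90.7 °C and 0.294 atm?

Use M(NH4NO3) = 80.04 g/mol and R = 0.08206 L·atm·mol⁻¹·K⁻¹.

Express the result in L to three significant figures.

3.33 L

mass of NH4NO3 = 1.96 × 66.9/100 = 1.311 g
n(NH4NO3) = 1.311 / 80.04 = 0.01638 mol
n(H2O) = (2/1) × 0.01638 = 0.03276 mol
V = nRT/P = 0.03276 × 0.08206 × 363.85 / 0.294 = 3.327 L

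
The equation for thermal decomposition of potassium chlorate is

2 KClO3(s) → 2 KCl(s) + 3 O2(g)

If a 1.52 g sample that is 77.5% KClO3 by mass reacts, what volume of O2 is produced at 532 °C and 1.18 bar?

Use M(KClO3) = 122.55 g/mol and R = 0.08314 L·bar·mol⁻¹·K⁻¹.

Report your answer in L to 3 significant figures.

mass of KClO3 = 1.52 × 77.5/100 = 1.178 g
n(KClO3) = 1.178 / 122.55 = 0.009612 mol
n(O2) = (3/2) × 0.009612 = 0.01442 mol
V = nRT/P = 0.01442 × 0.08314 × 805.15 / 1.18 = 0.8180 L

0.818 L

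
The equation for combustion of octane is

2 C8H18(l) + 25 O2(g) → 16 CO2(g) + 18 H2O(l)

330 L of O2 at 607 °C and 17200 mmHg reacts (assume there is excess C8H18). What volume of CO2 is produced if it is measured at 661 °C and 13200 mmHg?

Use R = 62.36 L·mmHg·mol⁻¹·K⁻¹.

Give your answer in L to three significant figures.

n(O2) = PV/RT = (17200 × 330) / (62.36 × 880.15) = 103.4 mol
n(CO2) = (16/25) × 103.4 = 66.18 mol
V = nRT/P = 66.18 × 62.36 × 934.15 / 13200 = 292.1 L

292 L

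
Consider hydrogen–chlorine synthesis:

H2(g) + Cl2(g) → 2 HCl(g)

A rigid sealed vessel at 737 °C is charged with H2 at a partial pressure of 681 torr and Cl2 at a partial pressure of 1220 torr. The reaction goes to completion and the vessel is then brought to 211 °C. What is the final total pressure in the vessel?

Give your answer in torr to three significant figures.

With V and T fixed, P_i ∝ n_i, so the mole ratios apply directly to partial pressures at 737 °C.
P(Cl2) required for 681 torr of H2 = (1/1) × 681 = 681.0 torr; available 1220 torr, so H2 is limiting.
P(Cl2) remaining = 1220 − (1/1) × 681 = 539.0 torr
P(gaseous products) = (2)/1 × 681 = 1362 torr
P_total at 737 °C = 539.0 + 1362 = 1901 torr
Scaling to 211 °C: P = 1901 × 484.15/1010.15 = 911.1 torr

911 torr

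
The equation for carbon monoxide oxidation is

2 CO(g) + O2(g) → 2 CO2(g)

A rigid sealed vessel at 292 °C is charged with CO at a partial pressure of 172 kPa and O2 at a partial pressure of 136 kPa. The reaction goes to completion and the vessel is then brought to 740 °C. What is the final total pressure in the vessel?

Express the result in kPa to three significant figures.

398 kPa

At constant V, partial pressures at 292 °C are proportional to moles, so apply stoichiometry directly to pressures.
P(O2) required for 172 kPa of CO = (1/2) × 172 = 86.00 kPa; available 136 kPa, so CO is limiting.
P(O2) remaining = 136 − (1/2) × 172 = 50.00 kPa
P(gaseous products) = (2)/2 × 172 = 172.0 kPa
P_total at 292 °C = 50.00 + 172.0 = 222.0 kPa
Scaling to 740 °C: P = 222.0 × 1013.15/565.15 = 398.0 kPa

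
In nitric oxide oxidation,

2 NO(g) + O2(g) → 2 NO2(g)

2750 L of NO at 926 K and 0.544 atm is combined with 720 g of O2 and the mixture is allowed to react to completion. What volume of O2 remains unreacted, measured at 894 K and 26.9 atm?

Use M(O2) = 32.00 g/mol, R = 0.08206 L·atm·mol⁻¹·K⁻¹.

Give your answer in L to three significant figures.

34.5 L

n(NO) = PV/RT = (0.544 × 2750) / (0.08206 × 926) = 19.69 mol
n(O2) = 720 / 32.00 = 22.50 mol
For 19.69 mol NO, stoichiometry requires (1/2) × 19.69 = 9.845 mol O2; 22.50 mol is available, so NO is limiting.
n(O2) consumed = (1/2) × 19.69 = 9.845 mol; remaining = 22.50 − 9.845 = 12.65 mol
V(O2) = nRT/P = 12.65 × 0.08206 × 894 / 26.9 = 34.50 L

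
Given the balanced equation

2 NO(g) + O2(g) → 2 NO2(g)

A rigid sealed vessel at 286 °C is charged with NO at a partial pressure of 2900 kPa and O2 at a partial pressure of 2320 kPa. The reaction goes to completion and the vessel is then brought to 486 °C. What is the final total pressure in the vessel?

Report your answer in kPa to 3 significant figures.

With V and T fixed, P_i ∝ n_i, so the mole ratios apply directly to partial pressures at 286 °C.
P(O2) required for 2900 kPa of NO = (1/2) × 2900 = 1450 kPa; available 2320 kPa, so NO is limiting.
P(O2) remaining = 2320 − (1/2) × 2900 = 870.0 kPa
P(gaseous products) = (2)/2 × 2900 = 2900 kPa
P_total at 286 °C = 870.0 + 2900 = 3770 kPa
Scaling to 486 °C: P = 3770 × 759.15/559.15 = 5118 kPa

5120 kPa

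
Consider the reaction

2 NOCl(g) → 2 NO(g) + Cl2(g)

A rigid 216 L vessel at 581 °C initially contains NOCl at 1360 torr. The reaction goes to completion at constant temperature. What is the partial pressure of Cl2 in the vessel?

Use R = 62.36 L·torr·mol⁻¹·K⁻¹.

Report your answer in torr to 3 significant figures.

n(NOCl)₀ = PV/RT = (1360 × 216) / (62.36 × 854.15) = 5.515 mol
n(Cl2) = (1/2) × 5.515 = 2.757 mol
P(Cl2) = nRT/V = 2.757 × 62.36 × 854.15 / 216 = 679.9 torr

680 torr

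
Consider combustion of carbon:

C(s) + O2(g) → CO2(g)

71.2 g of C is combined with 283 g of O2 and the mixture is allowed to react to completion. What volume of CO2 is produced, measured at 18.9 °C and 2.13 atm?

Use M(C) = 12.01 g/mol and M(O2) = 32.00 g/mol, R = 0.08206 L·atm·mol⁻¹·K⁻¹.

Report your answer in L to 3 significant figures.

n(C) = 71.2 / 12.01 = 5.928 mol
n(O2) = 283 / 32.00 = 8.844 mol
For 5.928 mol C, stoichiometry requires (1/1) × 5.928 = 5.928 mol O2; 8.844 mol is available, so C is limiting.
n(CO2) = (1/1) × 5.928 = 5.928 mol
V(CO2) = nRT/P = 5.928 × 0.08206 × 292.05 / 2.13 = 66.70 L

66.7 L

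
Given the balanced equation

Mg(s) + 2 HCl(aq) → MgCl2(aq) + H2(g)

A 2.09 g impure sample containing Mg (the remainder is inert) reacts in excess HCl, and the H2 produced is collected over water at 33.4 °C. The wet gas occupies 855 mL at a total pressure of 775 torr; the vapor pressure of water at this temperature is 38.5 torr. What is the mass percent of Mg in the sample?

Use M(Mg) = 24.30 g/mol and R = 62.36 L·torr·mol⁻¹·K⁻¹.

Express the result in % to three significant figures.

38.3 %

P(H2) = 775 − 38.5 = 736.5 torr
n(H2) = PV/RT = (736.5 × 0.8550) / (62.36 × 306.55) = 0.03294 mol
n(Mg) = (1/1) × 0.03294 = 0.03294 mol
m(Mg) = 0.03294 × 24.30 = 0.8004 g
%Mg = 0.8004 / 2.09 × 100 = 38.30%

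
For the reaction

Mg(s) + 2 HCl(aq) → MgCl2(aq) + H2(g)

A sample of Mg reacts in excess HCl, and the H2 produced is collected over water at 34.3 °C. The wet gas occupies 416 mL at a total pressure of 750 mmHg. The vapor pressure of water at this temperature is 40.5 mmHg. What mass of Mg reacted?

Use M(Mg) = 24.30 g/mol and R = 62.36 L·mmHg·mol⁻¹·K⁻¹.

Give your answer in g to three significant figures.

0.374 g

P(H2) = 750 − 40.5 = 709.5 mmHg
n(H2) = PV/RT = (709.5 × 0.4160) / (62.36 × 307.45) = 0.01539 mol
n(Mg) = (1/1) × 0.01539 = 0.01539 mol
m(Mg) = 0.01539 × 24.30 = 0.3740 g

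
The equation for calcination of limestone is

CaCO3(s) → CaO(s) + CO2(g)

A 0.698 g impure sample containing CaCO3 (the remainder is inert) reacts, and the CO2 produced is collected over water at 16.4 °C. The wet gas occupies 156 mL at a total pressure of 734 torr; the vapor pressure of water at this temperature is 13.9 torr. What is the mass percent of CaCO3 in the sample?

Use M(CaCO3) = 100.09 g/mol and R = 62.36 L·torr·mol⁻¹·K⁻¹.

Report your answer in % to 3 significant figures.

P(CO2) = 734 − 13.9 = 720.1 torr
n(CO2) = PV/RT = (720.1 × 0.1560) / (62.36 × 289.55) = 0.006221 mol
n(CaCO3) = (1/1) × 0.006221 = 0.006221 mol
m(CaCO3) = 0.006221 × 100.09 = 0.6227 g
%CaCO3 = 0.6227 / 0.698 × 100 = 89.21%

89.2 %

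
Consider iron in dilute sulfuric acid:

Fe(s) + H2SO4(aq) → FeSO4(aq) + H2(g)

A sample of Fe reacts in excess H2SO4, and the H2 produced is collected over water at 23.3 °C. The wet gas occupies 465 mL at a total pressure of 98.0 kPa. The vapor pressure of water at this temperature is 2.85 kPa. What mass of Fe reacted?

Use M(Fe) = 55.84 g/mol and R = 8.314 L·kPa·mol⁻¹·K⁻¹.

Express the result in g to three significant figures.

P(H2) = 98.0 − 2.85 = 95.15 kPa
n(H2) = PV/RT = (95.15 × 0.4650) / (8.314 × 296.45) = 0.01795 mol
n(Fe) = (1/1) × 0.01795 = 0.01795 mol
m(Fe) = 0.01795 × 55.84 = 1.002 g

1.00 g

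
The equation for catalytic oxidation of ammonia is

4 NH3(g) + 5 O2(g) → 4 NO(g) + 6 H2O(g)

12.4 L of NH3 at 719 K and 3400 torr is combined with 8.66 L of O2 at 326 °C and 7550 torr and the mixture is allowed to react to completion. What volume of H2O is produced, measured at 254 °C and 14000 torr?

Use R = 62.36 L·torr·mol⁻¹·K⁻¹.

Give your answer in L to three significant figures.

n(NH3) = PV/RT = (3400 × 12.4) / (62.36 × 719) = 0.9403 mol
n(O2) = PV/RT = (7550 × 8.66) / (62.36 × 599.15) = 1.750 mol
For 0.9403 mol NH3, stoichiometry requires (5/4) × 0.9403 = 1.175 mol O2; 1.750 mol is available, so NH3 is limiting.
n(H2O) = (6/4) × 0.9403 = 1.410 mol
V(H2O) = nRT/P = 1.410 × 62.36 × 527.15 / 14000 = 3.311 L

3.31 L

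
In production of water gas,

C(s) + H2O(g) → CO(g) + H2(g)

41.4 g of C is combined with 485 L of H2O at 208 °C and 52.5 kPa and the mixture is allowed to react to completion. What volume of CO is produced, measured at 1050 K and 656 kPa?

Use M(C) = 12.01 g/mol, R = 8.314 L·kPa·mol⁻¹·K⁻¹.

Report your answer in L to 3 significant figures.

n(C) = 41.4 / 12.01 = 3.447 mol
n(H2O) = PV/RT = (52.5 × 485) / (8.314 × 481.15) = 6.365 mol
For 3.447 mol C, stoichiometry requires (1/1) × 3.447 = 3.447 mol H2O; 6.365 mol is available, so C is limiting.
n(CO) = (1/1) × 3.447 = 3.447 mol
V(CO) = nRT/P = 3.447 × 8.314 × 1050 / 656 = 45.87 L

45.9 L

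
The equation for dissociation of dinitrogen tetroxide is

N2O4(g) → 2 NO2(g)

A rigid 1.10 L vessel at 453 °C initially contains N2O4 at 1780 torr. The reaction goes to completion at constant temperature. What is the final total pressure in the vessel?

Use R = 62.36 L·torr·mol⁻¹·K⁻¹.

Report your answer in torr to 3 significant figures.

Since T and V are fixed, P_final/P_initial = n_final/n_initial = 2/1.
P_final = (2/1) × 1780 = 3560 torr

3560 torr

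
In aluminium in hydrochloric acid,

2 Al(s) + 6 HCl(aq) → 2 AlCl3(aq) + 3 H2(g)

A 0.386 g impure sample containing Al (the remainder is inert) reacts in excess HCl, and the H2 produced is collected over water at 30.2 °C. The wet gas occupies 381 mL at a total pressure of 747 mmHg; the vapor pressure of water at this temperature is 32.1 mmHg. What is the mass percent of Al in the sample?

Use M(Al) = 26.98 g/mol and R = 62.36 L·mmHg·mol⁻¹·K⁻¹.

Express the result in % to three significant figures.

67.1 %

P(H2) = 747 − 32.1 = 714.9 mmHg
n(H2) = PV/RT = (714.9 × 0.3810) / (62.36 × 303.35) = 0.01440 mol
n(Al) = (2/3) × 0.01440 = 0.009600 mol
m(Al) = 0.009600 × 26.98 = 0.2590 g
%Al = 0.2590 / 0.386 × 100 = 67.10%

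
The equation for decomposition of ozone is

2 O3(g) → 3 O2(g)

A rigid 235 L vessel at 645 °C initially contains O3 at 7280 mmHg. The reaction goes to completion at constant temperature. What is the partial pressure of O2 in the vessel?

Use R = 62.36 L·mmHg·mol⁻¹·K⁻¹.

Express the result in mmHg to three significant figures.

10900 mmHg

n(O3)₀ = PV/RT = (7280 × 235) / (62.36 × 918.15) = 29.88 mol
n(O2) = (3/2) × 29.88 = 44.82 mol
P(O2) = nRT/V = 44.82 × 62.36 × 918.15 / 235 = 10920 mmHg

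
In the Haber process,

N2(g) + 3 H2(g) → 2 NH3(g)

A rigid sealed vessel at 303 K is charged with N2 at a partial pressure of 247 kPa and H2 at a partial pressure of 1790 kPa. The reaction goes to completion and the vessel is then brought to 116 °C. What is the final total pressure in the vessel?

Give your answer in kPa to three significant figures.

With V and T fixed, P_i ∝ n_i, so the mole ratios apply directly to partial pressures at 303 K.
P(H2) required for 247 kPa of N2 = (3/1) × 247 = 741.0 kPa; available 1790 kPa, so N2 is limiting.
P(H2) remaining = 1790 − (3/1) × 247 = 1049 kPa
P(gaseous products) = (2)/1 × 247 = 494.0 kPa
P_total at 303 K = 1049 + 494.0 = 1543 kPa
Scaling to 116 °C: P = 1543 × 389.15/303 = 1982 kPa

1980 kPa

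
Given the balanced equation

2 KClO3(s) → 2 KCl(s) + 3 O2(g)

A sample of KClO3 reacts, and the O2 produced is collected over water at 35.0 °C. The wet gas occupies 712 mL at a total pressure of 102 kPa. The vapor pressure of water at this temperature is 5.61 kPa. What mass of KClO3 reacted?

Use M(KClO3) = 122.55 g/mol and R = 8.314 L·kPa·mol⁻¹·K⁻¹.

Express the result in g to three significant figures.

P(O2) = 102 − 5.61 = 96.39 kPa
n(O2) = PV/RT = (96.39 × 0.7120) / (8.314 × 308.15) = 0.02679 mol
n(KClO3) = (2/3) × 0.02679 = 0.01786 mol
m(KClO3) = 0.01786 × 122.55 = 2.189 g

2.19 g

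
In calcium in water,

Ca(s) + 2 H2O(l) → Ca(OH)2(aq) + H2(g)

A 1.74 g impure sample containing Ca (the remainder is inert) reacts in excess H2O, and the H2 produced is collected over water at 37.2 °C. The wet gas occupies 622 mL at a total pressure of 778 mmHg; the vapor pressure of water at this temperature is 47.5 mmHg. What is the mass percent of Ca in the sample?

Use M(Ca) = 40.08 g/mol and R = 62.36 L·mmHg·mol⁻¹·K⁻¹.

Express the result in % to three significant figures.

P(H2) = 778 − 47.5 = 730.5 mmHg
n(H2) = PV/RT = (730.5 × 0.6220) / (62.36 × 310.35) = 0.02348 mol
n(Ca) = (1/1) × 0.02348 = 0.02348 mol
m(Ca) = 0.02348 × 40.08 = 0.9411 g
%Ca = 0.9411 / 1.74 × 100 = 54.09%

54.1 %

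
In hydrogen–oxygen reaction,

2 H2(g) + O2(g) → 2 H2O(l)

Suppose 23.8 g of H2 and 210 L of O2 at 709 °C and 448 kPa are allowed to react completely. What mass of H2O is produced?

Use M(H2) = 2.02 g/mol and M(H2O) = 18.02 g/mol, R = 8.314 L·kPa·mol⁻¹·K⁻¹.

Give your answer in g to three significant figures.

212 g

n(H2) = 23.8 / 2.02 = 11.78 mol
n(O2) = PV/RT = (448 × 210) / (8.314 × 982.15) = 11.52 mol
For 11.78 mol H2, stoichiometry requires (1/2) × 11.78 = 5.890 mol O2; 11.52 mol is available, so H2 is limiting.
n(H2O) = (2/2) × 11.78 = 11.78 mol
m(H2O) = 11.78 × 18.02 = 212.3 g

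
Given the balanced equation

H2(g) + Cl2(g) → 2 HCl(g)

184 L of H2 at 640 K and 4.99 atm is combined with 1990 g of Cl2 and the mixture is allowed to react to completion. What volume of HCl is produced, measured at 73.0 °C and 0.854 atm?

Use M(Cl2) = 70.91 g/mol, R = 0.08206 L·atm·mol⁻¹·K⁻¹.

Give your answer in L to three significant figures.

1160 L

n(H2) = PV/RT = (4.99 × 184) / (0.08206 × 640) = 17.48 mol
n(Cl2) = 1990 / 70.91 = 28.06 mol
For 17.48 mol H2, stoichiometry requires (1/1) × 17.48 = 17.48 mol Cl2; 28.06 mol is available, so H2 is limiting.
n(HCl) = (2/1) × 17.48 = 34.96 mol
V(HCl) = nRT/P = 34.96 × 0.08206 × 346.15 / 0.854 = 1163 L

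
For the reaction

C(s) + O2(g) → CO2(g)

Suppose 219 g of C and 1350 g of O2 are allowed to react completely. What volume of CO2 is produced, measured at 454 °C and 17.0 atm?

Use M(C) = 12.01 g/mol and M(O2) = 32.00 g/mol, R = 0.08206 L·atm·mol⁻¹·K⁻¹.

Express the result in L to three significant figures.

n(C) = 219 / 12.01 = 18.23 mol
n(O2) = 1350 / 32.00 = 42.19 mol
For 18.23 mol C, stoichiometry requires (1/1) × 18.23 = 18.23 mol O2; 42.19 mol is available, so C is limiting.
n(CO2) = (1/1) × 18.23 = 18.23 mol
V(CO2) = nRT/P = 18.23 × 0.08206 × 727.15 / 17.0 = 63.99 L

64.0 L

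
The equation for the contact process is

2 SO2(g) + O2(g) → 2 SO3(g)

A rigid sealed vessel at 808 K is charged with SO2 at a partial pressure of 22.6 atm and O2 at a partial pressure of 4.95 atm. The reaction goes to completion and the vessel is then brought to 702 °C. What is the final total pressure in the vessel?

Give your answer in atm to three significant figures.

27.3 atm

Because the vessel is rigid and T is held at 808 K, work the stoichiometry in partial pressures (P_i = n_iRT/V).
P(O2) required for 22.6 atm of SO2 = (1/2) × 22.6 = 11.30 atm; available 4.95 atm, so O2 is limiting.
P(SO2) remaining = 22.6 − (2/1) × 4.95 = 12.70 atm
P(gaseous products) = (2)/1 × 4.95 = 9.900 atm
P_total at 808 K = 12.70 + 9.900 = 22.60 atm
Scaling to 702 °C: P = 22.60 × 975.15/808 = 27.28 atm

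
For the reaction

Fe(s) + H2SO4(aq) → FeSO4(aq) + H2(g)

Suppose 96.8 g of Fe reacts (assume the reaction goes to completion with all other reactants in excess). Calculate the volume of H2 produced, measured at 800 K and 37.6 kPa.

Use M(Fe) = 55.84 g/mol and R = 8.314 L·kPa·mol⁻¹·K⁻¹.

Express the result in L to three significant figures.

307 L

n(Fe) = 96.80 / 55.84 = 1.734 mol
n(H2) = (1/1) × 1.734 = 1.734 mol
V = nRT/P = 1.734 × 8.314 × 800 / 37.6 = 306.7 L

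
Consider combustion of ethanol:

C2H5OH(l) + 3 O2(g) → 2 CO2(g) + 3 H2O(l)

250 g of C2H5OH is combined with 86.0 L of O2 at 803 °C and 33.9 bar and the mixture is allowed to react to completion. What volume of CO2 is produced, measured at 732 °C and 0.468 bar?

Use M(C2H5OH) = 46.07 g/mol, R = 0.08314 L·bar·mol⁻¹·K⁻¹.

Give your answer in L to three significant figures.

n(C2H5OH) = 250 / 46.07 = 5.427 mol
n(O2) = PV/RT = (33.9 × 86.0) / (0.08314 × 1076.15) = 32.58 mol
For 5.427 mol C2H5OH, stoichiometry requires (3/1) × 5.427 = 16.28 mol O2; 32.58 mol is available, so C2H5OH is limiting.
n(CO2) = (2/1) × 5.427 = 10.85 mol
V(CO2) = nRT/P = 10.85 × 0.08314 × 1005.15 / 0.468 = 1937 L

1940 L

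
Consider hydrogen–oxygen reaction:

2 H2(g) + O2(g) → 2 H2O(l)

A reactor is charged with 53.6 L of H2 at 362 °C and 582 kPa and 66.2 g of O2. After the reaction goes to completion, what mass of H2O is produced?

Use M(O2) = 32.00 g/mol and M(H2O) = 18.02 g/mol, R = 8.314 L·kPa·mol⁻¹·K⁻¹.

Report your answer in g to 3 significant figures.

n(H2) = PV/RT = (582 × 53.6) / (8.314 × 635.15) = 5.907 mol
n(O2) = 66.2 / 32.00 = 2.069 mol
For 5.907 mol H2, stoichiometry requires (1/2) × 5.907 = 2.954 mol O2; 2.069 mol is available, so O2 is limiting.
n(H2O) = (2/1) × 2.069 = 4.138 mol
m(H2O) = 4.138 × 18.02 = 74.57 g

74.6 g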